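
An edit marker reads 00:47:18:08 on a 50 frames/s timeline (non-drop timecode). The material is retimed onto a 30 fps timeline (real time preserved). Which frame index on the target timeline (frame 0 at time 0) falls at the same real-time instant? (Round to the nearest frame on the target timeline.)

frame 85145

Source frame index: (0×3600 + 47×60 + 18) × 50 + 8 = 141908.
Real time: 141908 / (50) = 70954/25 s.
Target frame: (70954/25) × (30) = 425724/5 ≈ 85144.800 → 85145.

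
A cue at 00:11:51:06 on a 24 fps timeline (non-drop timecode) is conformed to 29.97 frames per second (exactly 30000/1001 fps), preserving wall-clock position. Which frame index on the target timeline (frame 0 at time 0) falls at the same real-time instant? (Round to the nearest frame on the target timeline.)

frame 21316

Source frame index: (0×3600 + 11×60 + 51) × 24 + 6 = 17070.
Real time: 17070 / (24) = 2845/4 s.
Target frame: (2845/4) × (30000/1001) = 21337500/1001 ≈ 21316.184 → 21316.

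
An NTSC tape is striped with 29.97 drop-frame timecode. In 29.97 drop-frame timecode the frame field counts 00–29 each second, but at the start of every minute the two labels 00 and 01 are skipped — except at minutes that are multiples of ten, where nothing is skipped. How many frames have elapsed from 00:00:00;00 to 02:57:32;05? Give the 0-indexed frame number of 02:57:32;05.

As if non-drop at 30 labels/s: (2 × 3600 + 57 × 60 + 32) × 30 + 5 = 319565.
Minute boundaries passed: 177; those not divisible by 10: 177 − 17 = 160; dropped labels = 2 × 160 = 320.
Actual frame index = 319565 − 320 = 319245.

319245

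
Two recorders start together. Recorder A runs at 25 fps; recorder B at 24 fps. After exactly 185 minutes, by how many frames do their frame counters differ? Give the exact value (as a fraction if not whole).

11100 frames

185 min = 11100 s.
A emits 25 × 11100 = 277500 frames; B emits 24 × 11100 = 266400.
Difference = 11100 frames; B is behind A.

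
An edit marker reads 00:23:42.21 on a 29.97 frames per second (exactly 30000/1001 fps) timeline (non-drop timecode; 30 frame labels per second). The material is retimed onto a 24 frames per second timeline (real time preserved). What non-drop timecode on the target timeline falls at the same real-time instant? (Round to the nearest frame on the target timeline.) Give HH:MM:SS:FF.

Source frame index: (0×3600 + 23×60 + 42) × 30 + 21 = 42681.
Real time: 42681 / (30000/1001) = 14241227/10000 s.
Target frame: (14241227/10000) × (24) = 42723681/1250 ≈ 34178.945 → 34179.
At 24 labels/s: frame 34179 → 00:23:44:03.

00:23:44:03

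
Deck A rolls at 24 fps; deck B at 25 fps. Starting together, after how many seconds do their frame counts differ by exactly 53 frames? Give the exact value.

The gap grows by |25 − 24| = 1 frame per second.
Time for a 53-frame gap: 53 ÷ (1) = 53 s.

53 seconds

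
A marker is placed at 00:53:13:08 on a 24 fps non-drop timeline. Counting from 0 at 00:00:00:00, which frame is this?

76640

Total seconds to the label: (0 × 3600 + 53 × 60 + 13) = 3193.
Frame index = 3193 × 24 + 8 = 76640.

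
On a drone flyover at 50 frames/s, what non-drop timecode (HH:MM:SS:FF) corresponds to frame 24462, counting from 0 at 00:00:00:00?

24462 ÷ 50 = 489 full seconds, remainder 12 frames.
489 s = 0 h 8 min 9 s.
Timecode: 00:08:09:12.

00:08:09:12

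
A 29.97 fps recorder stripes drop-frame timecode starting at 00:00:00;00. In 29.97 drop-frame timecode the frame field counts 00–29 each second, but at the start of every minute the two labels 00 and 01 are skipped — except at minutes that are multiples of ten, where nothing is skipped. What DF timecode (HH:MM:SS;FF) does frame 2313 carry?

00:01:17;05

Each 10-minute DF block holds 10 × 60 × 30 − 9 × 2 = 17982 frames. 2313 ÷ 17982 → 0 full blocks, remainder 2313.
Within the partial block the first minute is 1800 frames and each further minute 1798, so 1 further minute boundary passed. Total skipped labels = 18 × 0 + 2 × 1 = 2.
Non-drop label index = 2313 + 2 = 2315; at 30 labels/s that is 00:01:17:05, i.e. DF 00:01:17;05.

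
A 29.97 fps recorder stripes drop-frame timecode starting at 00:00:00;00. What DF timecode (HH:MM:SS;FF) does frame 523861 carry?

04:51:19;15

Each 10-minute DF block holds 10 × 60 × 30 − 9 × 2 = 17982 frames. 523861 ÷ 17982 → 29 full blocks, remainder 2383.
Within the partial block the first minute is 1800 frames and each further minute 1798, so 1 further minute boundary passed. Total skipped labels = 18 × 29 + 2 × 1 = 524.
Non-drop label index = 523861 + 524 = 524385; at 30 labels/s that is 04:51:19:15, i.e. DF 04:51:19;15.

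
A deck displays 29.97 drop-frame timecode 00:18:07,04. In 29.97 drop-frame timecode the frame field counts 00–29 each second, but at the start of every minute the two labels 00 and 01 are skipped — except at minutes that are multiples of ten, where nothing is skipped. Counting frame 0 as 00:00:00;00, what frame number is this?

As if non-drop at 30 labels/s: (0 × 3600 + 18 × 60 + 7) × 30 + 4 = 32614.
Minute boundaries passed: 18; those not divisible by 10: 18 − 1 = 17; dropped labels = 2 × 17 = 34.
Actual frame index = 32614 − 34 = 32580.

32580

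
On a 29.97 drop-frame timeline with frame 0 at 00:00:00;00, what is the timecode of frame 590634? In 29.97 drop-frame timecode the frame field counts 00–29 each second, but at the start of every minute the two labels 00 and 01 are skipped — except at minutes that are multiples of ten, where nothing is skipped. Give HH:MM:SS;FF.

05:28:27;16

Each 10-minute DF block holds 10 × 60 × 30 − 9 × 2 = 17982 frames. 590634 ÷ 17982 → 32 full blocks, remainder 15210.
Within the partial block the first minute is 1800 frames and each further minute 1798, so 8 further minute boundaries passed. Total skipped labels = 18 × 32 + 2 × 8 = 592.
Non-drop label index = 590634 + 592 = 591226; at 30 labels/s that is 05:28:27:16, i.e. DF 05:28:27;16.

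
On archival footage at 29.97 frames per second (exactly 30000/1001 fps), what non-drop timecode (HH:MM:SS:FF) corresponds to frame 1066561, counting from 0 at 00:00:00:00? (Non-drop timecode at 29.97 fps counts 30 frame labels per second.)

09:52:32:01

1066561 ÷ 30 = 35552 full seconds, remainder 1 frame.
35552 s = 9 h 52 min 32 s.
Timecode: 09:52:32:01.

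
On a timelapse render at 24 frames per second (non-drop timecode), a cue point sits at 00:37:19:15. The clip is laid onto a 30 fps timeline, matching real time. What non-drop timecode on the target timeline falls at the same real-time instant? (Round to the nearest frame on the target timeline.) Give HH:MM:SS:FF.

00:37:19:19

Source frame index: (0×3600 + 37×60 + 19) × 24 + 15 = 53751.
Real time: 53751 / (24) = 17917/8 s.
Target frame: (17917/8) × (30) = 268755/4 ≈ 67188.750 → 67189.
At 30 labels/s: frame 67189 → 00:37:19:19.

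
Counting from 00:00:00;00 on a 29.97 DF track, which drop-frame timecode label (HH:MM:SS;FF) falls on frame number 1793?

00:00:59;23

Ten DF minutes hold 17982 frames, so frame 1793 lies in block 0 (frames 0–17981) with 1793 frames into that block.
The block's first minute is 1800 frames and the rest 1798 each; 1793 frames reaches minute 0, so 0 × 18 + 0 × 2 = 0 labels have been skipped so far.
Adding those back, label number 1793 + 0 = 1793 at 30 labels/s is 59 s + 23 f = 0 h 0 min 59 s frame 23, i.e. 00:00:59;23.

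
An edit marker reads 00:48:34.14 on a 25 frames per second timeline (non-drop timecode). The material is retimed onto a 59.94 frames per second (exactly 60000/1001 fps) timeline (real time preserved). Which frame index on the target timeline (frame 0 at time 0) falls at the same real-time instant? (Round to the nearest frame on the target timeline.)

Source frame index: (0×3600 + 48×60 + 34) × 25 + 14 = 72864.
Real time: 72864 / (25) = 72864/25 s.
Target frame: (72864/25) × (60000/1001) = 15897600/91 ≈ 174698.901 → 174699.

frame 174699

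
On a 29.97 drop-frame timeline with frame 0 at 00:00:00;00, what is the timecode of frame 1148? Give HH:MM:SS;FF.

Ten DF minutes hold 17982 frames, so frame 1148 lies in block 0 (frames 0–17981) with 1148 frames into that block.
The block's first minute is 1800 frames and the rest 1798 each; 1148 frames reaches minute 0, so 0 × 18 + 0 × 2 = 0 labels have been skipped so far.
Adding those back, label number 1148 + 0 = 1148 at 30 labels/s is 38 s + 8 f = 0 h 0 min 38 s frame 8, i.e. 00:00:38;08.

00:00:38;08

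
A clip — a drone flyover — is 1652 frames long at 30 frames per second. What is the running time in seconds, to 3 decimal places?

55.067 seconds

Running time = 1652 × 1/30 = 826/15 s ≈ 55.067 s.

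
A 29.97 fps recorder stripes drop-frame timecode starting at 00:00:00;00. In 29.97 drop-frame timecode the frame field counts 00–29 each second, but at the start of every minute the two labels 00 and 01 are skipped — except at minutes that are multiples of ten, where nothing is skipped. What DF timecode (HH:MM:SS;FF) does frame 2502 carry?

00:01:23;14

Ten DF minutes hold 17982 frames, so frame 2502 lies in block 0 (frames 0–17981) with 2502 frames into that block.
The block's first minute is 1800 frames and the rest 1798 each; 2502 frames reaches minute 1, so 0 × 18 + 1 × 2 = 2 labels have been skipped so far.
Adding those back, label number 2502 + 2 = 2504 at 30 labels/s is 83 s + 14 f = 0 h 1 min 23 s frame 14, i.e. 00:01:23;14.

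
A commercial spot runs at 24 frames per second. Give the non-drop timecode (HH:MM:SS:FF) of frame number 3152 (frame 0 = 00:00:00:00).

00:02:11:08

3152 ÷ 24 = 131 full seconds, remainder 8 frames.
131 s = 0 h 2 min 11 s.
Timecode: 00:02:11:08.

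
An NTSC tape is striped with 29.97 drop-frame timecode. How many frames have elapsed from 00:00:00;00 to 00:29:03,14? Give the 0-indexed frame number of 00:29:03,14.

As if non-drop at 30 labels/s: (0 × 3600 + 29 × 60 + 3) × 30 + 14 = 52304.
Minute boundaries passed: 29; those not divisible by 10: 29 − 2 = 27; dropped labels = 2 × 27 = 54.
Actual frame index = 52304 − 54 = 52250.

52250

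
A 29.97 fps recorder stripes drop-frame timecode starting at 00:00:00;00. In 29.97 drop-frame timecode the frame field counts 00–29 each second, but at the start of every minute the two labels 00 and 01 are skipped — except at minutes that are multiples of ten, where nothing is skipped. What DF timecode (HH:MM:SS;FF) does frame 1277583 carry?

11:50:28;21

Ten DF minutes hold 17982 frames, so frame 1277583 lies in block 71 (frames 1276722–1294703) with 861 frames into that block.
The block's first minute is 1800 frames and the rest 1798 each; 861 frames reaches minute 0, so 71 × 18 + 0 × 2 = 1278 labels have been skipped so far.
Adding those back, label number 1277583 + 1278 = 1278861 at 30 labels/s is 42628 s + 21 f = 11 h 50 min 28 s frame 21, i.e. 11:50:28;21.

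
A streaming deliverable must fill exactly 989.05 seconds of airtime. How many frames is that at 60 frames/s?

59343 frames

Frames = 989.05 × 60 = 59343.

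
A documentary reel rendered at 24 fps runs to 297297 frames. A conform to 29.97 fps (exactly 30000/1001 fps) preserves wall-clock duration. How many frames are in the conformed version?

Target frames = source frames × (target rate / source rate) = 297297 × (30000/1001)/(24) = 297297 × 1250/1001 = 371250.

371250 frames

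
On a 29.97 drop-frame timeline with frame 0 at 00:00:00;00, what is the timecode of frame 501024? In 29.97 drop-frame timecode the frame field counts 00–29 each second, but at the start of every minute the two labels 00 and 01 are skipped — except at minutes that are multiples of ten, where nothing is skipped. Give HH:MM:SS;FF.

04:38:37;16

Ten DF minutes hold 17982 frames, so frame 501024 lies in block 27 (frames 485514–503495) with 15510 frames into that block.
The block's first minute is 1800 frames and the rest 1798 each; 15510 frames reaches minute 8, so 27 × 18 + 8 × 2 = 502 labels have been skipped so far.
Adding those back, label number 501024 + 502 = 501526 at 30 labels/s is 16717 s + 16 f = 4 h 38 min 37 s frame 16, i.e. 04:38:37;16.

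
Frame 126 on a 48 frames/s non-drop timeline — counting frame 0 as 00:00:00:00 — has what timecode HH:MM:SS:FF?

126 ÷ 48 = 2 full seconds, remainder 30 frames.
2 s = 0 h 0 min 2 s.
Timecode: 00:00:02:30.

00:00:02:30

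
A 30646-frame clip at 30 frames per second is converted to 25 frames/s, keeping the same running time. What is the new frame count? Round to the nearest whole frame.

Frames at target rate = 30646 × (25) / (30) = 76615/3 ≈ 25538.333.
Nearest whole frame: 25538.

25538 frames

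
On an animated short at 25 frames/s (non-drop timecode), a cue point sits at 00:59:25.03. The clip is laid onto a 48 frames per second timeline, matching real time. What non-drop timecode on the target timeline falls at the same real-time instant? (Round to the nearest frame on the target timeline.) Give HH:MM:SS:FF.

Source frame index: (0×3600 + 59×60 + 25) × 25 + 3 = 89128.
Real time: 89128 / (25) = 89128/25 s.
Target frame: (89128/25) × (48) = 4278144/25 ≈ 171125.760 → 171126.
At 48 labels/s: frame 171126 → 00:59:25:06.

00:59:25:06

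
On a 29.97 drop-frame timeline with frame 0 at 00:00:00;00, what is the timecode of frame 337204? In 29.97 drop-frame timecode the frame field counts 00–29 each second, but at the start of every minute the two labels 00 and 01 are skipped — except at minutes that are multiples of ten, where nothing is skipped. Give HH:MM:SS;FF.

03:07:31;12

Ten DF minutes hold 17982 frames, so frame 337204 lies in block 18 (frames 323676–341657) with 13528 frames into that block.
The block's first minute is 1800 frames and the rest 1798 each; 13528 frames reaches minute 7, so 18 × 18 + 7 × 2 = 338 labels have been skipped so far.
Adding those back, label number 337204 + 338 = 337542 at 30 labels/s is 11251 s + 12 f = 3 h 7 min 31 s frame 12, i.e. 03:07:31;12.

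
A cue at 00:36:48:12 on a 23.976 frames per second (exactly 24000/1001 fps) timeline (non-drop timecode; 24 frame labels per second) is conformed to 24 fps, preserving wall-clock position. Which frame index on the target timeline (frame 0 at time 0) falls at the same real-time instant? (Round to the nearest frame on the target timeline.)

Source frame index: (0×3600 + 36×60 + 48) × 24 + 12 = 53004.
Real time: 53004 / (24000/1001) = 4421417/2000 s.
Target frame: (4421417/2000) × (24) = 13264251/250 ≈ 53057.004 → 53057.

frame 53057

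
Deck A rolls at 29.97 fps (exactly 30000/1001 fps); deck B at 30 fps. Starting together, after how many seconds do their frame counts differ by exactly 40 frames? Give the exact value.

The gap grows by |30 − 30000/1001| = 30/1001 frames per second.
Time for a 40-frame gap: 40 ÷ (30/1001) = 4004/3 s.

4004/3 seconds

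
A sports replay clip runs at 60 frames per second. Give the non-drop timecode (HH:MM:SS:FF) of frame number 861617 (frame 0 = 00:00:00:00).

03:59:20:17

861617 ÷ 60 = 14360 full seconds, remainder 17 frames.
14360 s = 3 h 59 min 20 s.
Timecode: 03:59:20:17.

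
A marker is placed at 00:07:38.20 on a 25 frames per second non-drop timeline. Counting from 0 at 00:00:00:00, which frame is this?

11470

Total seconds to the label: (0 × 3600 + 7 × 60 + 38) = 458.
Frame index = 458 × 25 + 20 = 11470.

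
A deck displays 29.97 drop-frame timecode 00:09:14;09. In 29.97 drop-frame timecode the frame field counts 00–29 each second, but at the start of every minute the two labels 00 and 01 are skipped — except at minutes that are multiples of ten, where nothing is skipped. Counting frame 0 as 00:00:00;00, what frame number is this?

16611

Complete 10-minute blocks: 0, each 17982 frames → 0.
Remaining 9 whole minutes in the current block: 1800 + 8 × 1798 = 16184 frames.
Within the current minute: 14 × 30 + 9 − 2 = 427 (labels ;00/;01 skipped at this minute). Total = 0 + 16184 + 427 = 16611.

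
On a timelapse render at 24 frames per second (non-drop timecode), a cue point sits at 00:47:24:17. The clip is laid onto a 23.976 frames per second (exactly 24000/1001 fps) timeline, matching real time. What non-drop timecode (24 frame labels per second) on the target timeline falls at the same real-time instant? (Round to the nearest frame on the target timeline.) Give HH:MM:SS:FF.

Source frame index: (0×3600 + 47×60 + 24) × 24 + 17 = 68273.
Real time: 68273 / (24) = 68273/24 s.
Target frame: (68273/24) × (24000/1001) = 68273000/1001 ≈ 68204.795 → 68205.
At 24 labels/s: frame 68205 → 00:47:21:21.

00:47:21:21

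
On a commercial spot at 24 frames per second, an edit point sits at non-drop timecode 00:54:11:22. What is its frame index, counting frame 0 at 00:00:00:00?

frame 78046

Total seconds to the label: (0 × 3600 + 54 × 60 + 11) = 3251.
Frame index = 3251 × 24 + 22 = 78046.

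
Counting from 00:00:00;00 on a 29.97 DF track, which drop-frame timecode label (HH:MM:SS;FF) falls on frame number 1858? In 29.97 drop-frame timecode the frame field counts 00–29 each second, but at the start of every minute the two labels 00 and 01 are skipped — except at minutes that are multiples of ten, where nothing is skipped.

Each 10-minute DF block holds 10 × 60 × 30 − 9 × 2 = 17982 frames. 1858 ÷ 17982 → 0 full blocks, remainder 1858.
Within the partial block the first minute is 1800 frames and each further minute 1798, so 1 further minute boundary passed. Total skipped labels = 18 × 0 + 2 × 1 = 2.
Non-drop label index = 1858 + 2 = 1860; at 30 labels/s that is 00:01:02:00, i.e. DF 00:01:02;00.

00:01:02;00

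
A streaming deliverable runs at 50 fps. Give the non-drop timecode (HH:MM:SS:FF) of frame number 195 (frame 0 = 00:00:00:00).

195 ÷ 50 = 3 full seconds, remainder 45 frames.
3 s = 0 h 0 min 3 s.
Timecode: 00:00:03:45.

00:00:03:45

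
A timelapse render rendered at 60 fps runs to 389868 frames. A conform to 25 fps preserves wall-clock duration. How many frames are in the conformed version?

Target frames = source frames × (target rate / source rate) = 389868 × (25)/(60) = 389868 × 5/12 = 162445.

162445 frames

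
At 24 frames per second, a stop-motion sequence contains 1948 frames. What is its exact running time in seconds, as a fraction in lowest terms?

487/6 seconds

Running time = 1948 ÷ (24) = 1948 × 1/24 = 487/6 s.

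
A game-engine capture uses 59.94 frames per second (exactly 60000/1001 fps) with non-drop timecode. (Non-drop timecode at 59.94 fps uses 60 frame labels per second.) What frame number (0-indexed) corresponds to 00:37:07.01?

Total seconds to the label: (0 × 3600 + 37 × 60 + 7) = 2227.
Frame index = 2227 × 60 + 1 = 133621.

frame 133621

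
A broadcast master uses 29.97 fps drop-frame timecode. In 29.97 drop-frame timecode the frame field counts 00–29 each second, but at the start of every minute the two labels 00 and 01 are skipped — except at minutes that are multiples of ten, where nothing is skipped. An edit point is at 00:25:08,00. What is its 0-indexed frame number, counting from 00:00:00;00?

45194

Complete 10-minute blocks: 2, each 17982 frames → 35964.
Remaining 5 whole minutes in the current block: 1800 + 4 × 1798 = 8992 frames.
Within the current minute: 8 × 30 + 0 − 2 = 238 (labels ;00/;01 skipped at this minute). Total = 35964 + 8992 + 238 = 45194.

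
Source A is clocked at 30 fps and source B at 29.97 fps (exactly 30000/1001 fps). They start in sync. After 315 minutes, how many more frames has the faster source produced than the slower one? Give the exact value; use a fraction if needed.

315 min = 18900 s.
A emits 30 × 18900 = 567000 frames; B emits 30000/1001 × 18900 = 81000000/143.
Difference = 81000/143 frames (≈ 566.4336); B is behind A.

81000/143 frames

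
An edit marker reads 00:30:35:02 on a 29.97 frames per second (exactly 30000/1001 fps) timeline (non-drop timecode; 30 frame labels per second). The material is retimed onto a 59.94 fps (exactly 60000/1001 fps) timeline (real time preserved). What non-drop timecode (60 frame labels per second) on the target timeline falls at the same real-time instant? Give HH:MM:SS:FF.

00:30:35:04

Source frame index: (0×3600 + 30×60 + 35) × 30 + 2 = 55052.
Real time: 55052 / (30000/1001) = 13776763/7500 s.
Target frame: (13776763/7500) × (60000/1001) = 110104.
At 60 labels/s: frame 110104 → 00:30:35:04.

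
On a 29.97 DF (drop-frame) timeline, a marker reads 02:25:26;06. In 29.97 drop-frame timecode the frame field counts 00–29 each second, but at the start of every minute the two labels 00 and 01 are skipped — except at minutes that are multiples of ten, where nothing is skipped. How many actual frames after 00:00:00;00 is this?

As if non-drop at 30 labels/s: (2 × 3600 + 25 × 60 + 26) × 30 + 6 = 261786.
Minute boundaries passed: 145; those not divisible by 10: 145 − 14 = 131; dropped labels = 2 × 131 = 262.
Actual frame index = 261786 − 262 = 261524.

261524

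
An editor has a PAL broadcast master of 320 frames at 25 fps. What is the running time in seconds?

12.8 seconds

Running time = 320 / (25) = 12.8 s.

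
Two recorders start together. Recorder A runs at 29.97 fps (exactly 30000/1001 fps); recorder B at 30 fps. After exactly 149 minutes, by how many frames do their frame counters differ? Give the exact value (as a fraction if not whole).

149 min = 8940 s.
A emits 30000/1001 × 8940 = 268200000/1001 frames; B emits 30 × 8940 = 268200.
Difference = 268200/1001 frames (≈ 267.9321); B is ahead of A.

268200/1001 frames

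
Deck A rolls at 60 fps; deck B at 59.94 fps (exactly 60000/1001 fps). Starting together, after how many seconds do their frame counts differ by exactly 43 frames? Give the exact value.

The gap grows by |60000/1001 − 60| = 60/1001 frames per second.
Time for a 43-frame gap: 43 ÷ (60/1001) = 43043/60 s.

43043/60 seconds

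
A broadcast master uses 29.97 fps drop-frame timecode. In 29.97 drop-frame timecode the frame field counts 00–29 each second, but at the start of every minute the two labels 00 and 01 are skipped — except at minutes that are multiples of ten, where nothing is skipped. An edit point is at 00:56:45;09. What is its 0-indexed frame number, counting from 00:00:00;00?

102057

As if non-drop at 30 labels/s: (0 × 3600 + 56 × 60 + 45) × 30 + 9 = 102159.
Minute boundaries passed: 56; those not divisible by 10: 56 − 5 = 51; dropped labels = 2 × 51 = 102.
Actual frame index = 102159 − 102 = 102057.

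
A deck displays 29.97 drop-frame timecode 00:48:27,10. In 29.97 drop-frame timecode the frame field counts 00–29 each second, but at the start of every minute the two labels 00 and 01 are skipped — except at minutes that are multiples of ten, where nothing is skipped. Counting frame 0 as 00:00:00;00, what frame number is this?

As if non-drop at 30 labels/s: (0 × 3600 + 48 × 60 + 27) × 30 + 10 = 87220.
Minute boundaries passed: 48; those not divisible by 10: 48 − 4 = 44; dropped labels = 2 × 44 = 88.
Actual frame index = 87220 − 88 = 87132.

87132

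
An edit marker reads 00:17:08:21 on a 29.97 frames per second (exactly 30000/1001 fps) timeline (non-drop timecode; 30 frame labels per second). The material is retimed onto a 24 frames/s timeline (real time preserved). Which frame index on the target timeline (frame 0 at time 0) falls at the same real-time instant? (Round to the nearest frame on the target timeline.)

Source frame index: (0×3600 + 17×60 + 8) × 30 + 21 = 30861.
Real time: 30861 / (30000/1001) = 10297287/10000 s.
Target frame: (10297287/10000) × (24) = 30891861/1250 ≈ 24713.489 → 24713.

frame 24713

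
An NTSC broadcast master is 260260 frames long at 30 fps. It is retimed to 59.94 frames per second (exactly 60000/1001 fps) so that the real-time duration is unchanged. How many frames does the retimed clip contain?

520000 frames

Target frames = source frames × (target rate / source rate) = 260260 × (60000/1001)/(30) = 260260 × 2000/1001 = 520000.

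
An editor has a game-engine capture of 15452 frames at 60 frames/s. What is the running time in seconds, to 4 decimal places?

257.5333 seconds

Running time = 15452 × 1/60 = 3863/15 s ≈ 257.5333 s.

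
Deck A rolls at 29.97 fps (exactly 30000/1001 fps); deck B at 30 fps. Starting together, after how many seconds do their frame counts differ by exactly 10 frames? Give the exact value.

The gap grows by |30 − 30000/1001| = 30/1001 frames per second.
Time for a 10-frame gap: 10 ÷ (30/1001) = 1001/3 s.

1001/3 seconds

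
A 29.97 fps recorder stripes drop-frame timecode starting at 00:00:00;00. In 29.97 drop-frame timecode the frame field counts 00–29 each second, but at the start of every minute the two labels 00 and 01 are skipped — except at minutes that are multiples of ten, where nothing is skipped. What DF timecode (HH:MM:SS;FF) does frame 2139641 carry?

Each 10-minute DF block holds 10 × 60 × 30 − 9 × 2 = 17982 frames. 2139641 ÷ 17982 → 118 full blocks, remainder 17765.
Within the partial block the first minute is 1800 frames and each further minute 1798, so 9 further minute boundaries passed. Total skipped labels = 18 × 118 + 2 × 9 = 2142.
Non-drop label index = 2139641 + 2142 = 2141783; at 30 labels/s that is 19:49:52:23, i.e. DF 19:49:52;23.

19:49:52;23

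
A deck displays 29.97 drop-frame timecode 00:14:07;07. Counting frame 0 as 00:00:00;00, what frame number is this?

25391

As if non-drop at 30 labels/s: (0 × 3600 + 14 × 60 + 7) × 30 + 7 = 25417.
Minute boundaries passed: 14; those not divisible by 10: 14 − 1 = 13; dropped labels = 2 × 13 = 26.
Actual frame index = 25417 − 26 = 25391.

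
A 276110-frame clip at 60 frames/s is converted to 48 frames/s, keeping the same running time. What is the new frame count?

Target frames = source frames × (target rate / source rate) = 276110 × (48)/(60) = 276110 × 4/5 = 220888.

220888 frames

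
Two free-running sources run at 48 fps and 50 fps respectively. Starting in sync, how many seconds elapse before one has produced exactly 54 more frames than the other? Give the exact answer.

27 seconds

The gap grows by |50 − 48| = 2 frames per second.
Time for a 54-frame gap: 54 ÷ (2) = 27 s.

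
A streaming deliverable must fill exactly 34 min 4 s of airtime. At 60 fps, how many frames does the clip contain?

34 min 4 s = 2044 s.
Frames = 2044 × 60 = 122640.

122640 frames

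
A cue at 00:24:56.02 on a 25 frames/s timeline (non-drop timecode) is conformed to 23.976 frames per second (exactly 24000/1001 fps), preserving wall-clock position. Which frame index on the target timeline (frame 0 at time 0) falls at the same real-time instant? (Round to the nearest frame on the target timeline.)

Source frame index: (0×3600 + 24×60 + 56) × 25 + 2 = 37402.
Real time: 37402 / (25) = 37402/25 s.
Target frame: (37402/25) × (24000/1001) = 35905920/1001 ≈ 35870.050 → 35870.

frame 35870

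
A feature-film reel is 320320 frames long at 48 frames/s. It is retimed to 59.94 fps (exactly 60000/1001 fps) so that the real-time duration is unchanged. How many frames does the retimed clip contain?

400000 frames

Target frames = source frames × (target rate / source rate) = 320320 × (60000/1001)/(48) = 320320 × 1250/1001 = 400000.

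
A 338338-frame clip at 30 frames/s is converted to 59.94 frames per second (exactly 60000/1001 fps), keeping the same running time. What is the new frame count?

Target frames = source frames × (target rate / source rate) = 338338 × (60000/1001)/(30) = 338338 × 2000/1001 = 676000.

676000 frames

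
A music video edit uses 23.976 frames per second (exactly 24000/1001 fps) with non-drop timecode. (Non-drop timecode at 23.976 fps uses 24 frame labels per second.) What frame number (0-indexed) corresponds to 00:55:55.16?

frame 80536

Total seconds to the label: (0 × 3600 + 55 × 60 + 55) = 3355.
Frame index = 3355 × 24 + 16 = 80536.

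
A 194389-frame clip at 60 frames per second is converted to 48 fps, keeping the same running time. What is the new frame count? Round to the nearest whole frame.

Frames at target rate = 194389 × (48) / (60) = 777556/5 ≈ 155511.200.
Nearest whole frame: 155511.

155511 frames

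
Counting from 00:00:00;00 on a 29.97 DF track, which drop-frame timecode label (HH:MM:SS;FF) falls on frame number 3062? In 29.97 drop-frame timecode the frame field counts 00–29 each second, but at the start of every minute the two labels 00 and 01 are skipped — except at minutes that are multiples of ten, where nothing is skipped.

00:01:42;04

Ten DF minutes hold 17982 frames, so frame 3062 lies in block 0 (frames 0–17981) with 3062 frames into that block.
The block's first minute is 1800 frames and the rest 1798 each; 3062 frames reaches minute 1, so 0 × 18 + 1 × 2 = 2 labels have been skipped so far.
Adding those back, label number 3062 + 2 = 3064 at 30 labels/s is 102 s + 4 f = 0 h 1 min 42 s frame 4, i.e. 00:01:42;04.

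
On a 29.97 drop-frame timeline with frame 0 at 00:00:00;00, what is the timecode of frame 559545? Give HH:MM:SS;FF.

05:11:10;05

Ten DF minutes hold 17982 frames, so frame 559545 lies in block 31 (frames 557442–575423) with 2103 frames into that block.
The block's first minute is 1800 frames and the rest 1798 each; 2103 frames reaches minute 1, so 31 × 18 + 1 × 2 = 560 labels have been skipped so far.
Adding those back, label number 559545 + 560 = 560105 at 30 labels/s is 18670 s + 5 f = 5 h 11 min 10 s frame 5, i.e. 05:11:10;05.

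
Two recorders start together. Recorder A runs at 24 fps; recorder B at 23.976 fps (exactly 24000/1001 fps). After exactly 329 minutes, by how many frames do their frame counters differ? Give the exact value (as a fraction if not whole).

67680/143 frames

329 min = 19740 s.
A emits 24 × 19740 = 473760 frames; B emits 24000/1001 × 19740 = 67680000/143.
Difference = 67680/143 frames (≈ 473.2867); B is behind A.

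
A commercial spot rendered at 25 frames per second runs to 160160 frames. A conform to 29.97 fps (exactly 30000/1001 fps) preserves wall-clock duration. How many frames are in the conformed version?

192000 frames

Target frames = source frames × (target rate / source rate) = 160160 × (30000/1001)/(25) = 160160 × 1200/1001 = 192000.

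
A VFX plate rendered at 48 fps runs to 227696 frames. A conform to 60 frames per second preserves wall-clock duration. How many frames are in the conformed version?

284620 frames

Target frames = source frames × (target rate / source rate) = 227696 × (60)/(48) = 227696 × 5/4 = 284620.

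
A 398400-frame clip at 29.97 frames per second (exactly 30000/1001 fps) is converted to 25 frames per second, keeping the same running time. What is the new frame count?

Target frames = source frames × (target rate / source rate) = 398400 × (25)/(30000/1001) = 398400 × 1001/1200 = 332332.

332332 frames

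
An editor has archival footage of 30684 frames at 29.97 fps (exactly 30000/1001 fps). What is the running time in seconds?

1023.8228 seconds

Running time = 30684 / (30000/1001) = 1023.8228 s.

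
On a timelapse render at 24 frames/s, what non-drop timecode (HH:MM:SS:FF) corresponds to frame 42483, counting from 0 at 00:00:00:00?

00:29:30:03

42483 ÷ 24 = 1770 full seconds, remainder 3 frames.
1770 s = 0 h 29 min 30 s.
Timecode: 00:29:30:03.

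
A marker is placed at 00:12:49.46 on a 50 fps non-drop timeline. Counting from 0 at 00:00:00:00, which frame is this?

38496

Total seconds to the label: (0 × 3600 + 12 × 60 + 49) = 769.
Frame index = 769 × 50 + 46 = 38496.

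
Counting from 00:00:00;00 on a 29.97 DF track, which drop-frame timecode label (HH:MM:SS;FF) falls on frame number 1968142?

18:14:30;12

Ten DF minutes hold 17982 frames, so frame 1968142 lies in block 109 (frames 1960038–1978019) with 8104 frames into that block.
The block's first minute is 1800 frames and the rest 1798 each; 8104 frames reaches minute 4, so 109 × 18 + 4 × 2 = 1970 labels have been skipped so far.
Adding those back, label number 1968142 + 1970 = 1970112 at 30 labels/s is 65670 s + 12 f = 18 h 14 min 30 s frame 12, i.e. 18:14:30;12.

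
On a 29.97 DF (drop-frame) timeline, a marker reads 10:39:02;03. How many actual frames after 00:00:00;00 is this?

1149111

As if non-drop at 30 labels/s: (10 × 3600 + 39 × 60 + 2) × 30 + 3 = 1150263.
Minute boundaries passed: 639; those not divisible by 10: 639 − 63 = 576; dropped labels = 2 × 576 = 1152.
Actual frame index = 1150263 − 1152 = 1149111.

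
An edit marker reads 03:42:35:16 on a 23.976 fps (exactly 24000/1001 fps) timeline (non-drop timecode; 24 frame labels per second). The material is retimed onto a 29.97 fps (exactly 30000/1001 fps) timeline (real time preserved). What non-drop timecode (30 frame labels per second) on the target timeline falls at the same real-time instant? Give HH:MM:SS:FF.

03:42:35:20

Source frame index: (3×3600 + 42×60 + 35) × 24 + 16 = 320536.
Real time: 320536 / (24000/1001) = 40107067/3000 s.
Target frame: (40107067/3000) × (30000/1001) = 400670.
At 30 labels/s: frame 400670 → 03:42:35:20.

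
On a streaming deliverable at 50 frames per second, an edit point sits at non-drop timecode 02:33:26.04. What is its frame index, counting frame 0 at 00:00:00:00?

460304

Total seconds to the label: (2 × 3600 + 33 × 60 + 26) = 9206.
Frame index = 9206 × 50 + 4 = 460304.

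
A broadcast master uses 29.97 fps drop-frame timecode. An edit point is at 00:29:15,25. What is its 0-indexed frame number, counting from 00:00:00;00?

Complete 10-minute blocks: 2, each 17982 frames → 35964.
Remaining 9 whole minutes in the current block: 1800 + 8 × 1798 = 16184 frames.
Within the current minute: 15 × 30 + 25 − 2 = 473 (labels ;00/;01 skipped at this minute). Total = 35964 + 16184 + 473 = 52621.

52621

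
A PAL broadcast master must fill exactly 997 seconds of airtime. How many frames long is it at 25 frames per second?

24925 frames

Frames = 997 × 25 = 24925.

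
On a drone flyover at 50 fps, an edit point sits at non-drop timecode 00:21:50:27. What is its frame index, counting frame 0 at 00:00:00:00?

Total seconds to the label: (0 × 3600 + 21 × 60 + 50) = 1310.
Frame index = 1310 × 50 + 27 = 65527.

frame 65527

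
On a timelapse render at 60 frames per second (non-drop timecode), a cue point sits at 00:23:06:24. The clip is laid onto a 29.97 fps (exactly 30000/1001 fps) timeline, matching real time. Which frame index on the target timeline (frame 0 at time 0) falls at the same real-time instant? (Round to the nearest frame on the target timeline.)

Source frame index: (0×3600 + 23×60 + 6) × 60 + 24 = 83184.
Real time: 83184 / (60) = 6932/5 s.
Target frame: (6932/5) × (30000/1001) = 41592000/1001 ≈ 41550.450 → 41550.

frame 41550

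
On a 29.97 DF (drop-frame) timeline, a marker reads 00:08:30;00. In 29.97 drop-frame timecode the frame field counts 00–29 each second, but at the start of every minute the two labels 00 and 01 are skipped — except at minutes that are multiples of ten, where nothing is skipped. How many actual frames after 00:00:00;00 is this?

15284

As if non-drop at 30 labels/s: (0 × 3600 + 8 × 60 + 30) × 30 + 0 = 15300.
Minute boundaries passed: 8; those not divisible by 10: 8 − 0 = 8; dropped labels = 2 × 8 = 16.
Actual frame index = 15300 − 16 = 15284.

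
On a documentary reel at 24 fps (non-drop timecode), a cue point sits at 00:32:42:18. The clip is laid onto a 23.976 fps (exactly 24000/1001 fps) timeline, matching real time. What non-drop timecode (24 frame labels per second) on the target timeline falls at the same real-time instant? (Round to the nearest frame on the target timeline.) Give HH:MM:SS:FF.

Source frame index: (0×3600 + 32×60 + 42) × 24 + 18 = 47106.
Real time: 47106 / (24) = 7851/4 s.
Target frame: (7851/4) × (24000/1001) = 47106000/1001 ≈ 47058.941 → 47059.
At 24 labels/s: frame 47059 → 00:32:40:19.

00:32:40:19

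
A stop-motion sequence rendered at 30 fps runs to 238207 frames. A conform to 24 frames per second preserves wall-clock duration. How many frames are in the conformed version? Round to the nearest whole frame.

190566 frames

Frames at target rate = 238207 × (24) / (30) = 952828/5 ≈ 190565.600.
Nearest whole frame: 190566.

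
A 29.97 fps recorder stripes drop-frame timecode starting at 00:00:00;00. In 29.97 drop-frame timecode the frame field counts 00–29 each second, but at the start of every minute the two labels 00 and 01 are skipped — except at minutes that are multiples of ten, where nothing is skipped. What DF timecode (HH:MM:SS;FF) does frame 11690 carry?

Each 10-minute DF block holds 10 × 60 × 30 − 9 × 2 = 17982 frames. 11690 ÷ 17982 → 0 full blocks, remainder 11690.
Within the partial block the first minute is 1800 frames and each further minute 1798, so 6 further minute boundaries passed. Total skipped labels = 18 × 0 + 2 × 6 = 12.
Non-drop label index = 11690 + 12 = 11702; at 30 labels/s that is 00:06:30:02, i.e. DF 00:06:30;02.

00:06:30;02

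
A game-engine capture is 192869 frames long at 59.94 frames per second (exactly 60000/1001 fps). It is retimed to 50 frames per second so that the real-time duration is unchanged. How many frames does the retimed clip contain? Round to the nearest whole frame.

Frames at target rate = 192869 × (50) / (60000/1001) = 193061869/1200 ≈ 160884.891.
Nearest whole frame: 160885.

160885 frames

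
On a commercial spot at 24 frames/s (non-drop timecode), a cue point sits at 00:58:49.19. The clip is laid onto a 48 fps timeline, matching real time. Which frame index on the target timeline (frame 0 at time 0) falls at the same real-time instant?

frame 169430

Source frame index: (0×3600 + 58×60 + 49) × 24 + 19 = 84715.
Real time: 84715 / (24) = 84715/24 s.
Target frame: (84715/24) × (48) = 169430.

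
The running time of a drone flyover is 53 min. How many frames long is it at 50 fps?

53 min = 3180 s.
Frames = 3180 × 50 = 159000.

159000 frames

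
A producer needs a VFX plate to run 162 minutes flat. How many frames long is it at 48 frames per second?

162 min = 9720 s.
Frames = 9720 × 48 = 466560.

466560 frames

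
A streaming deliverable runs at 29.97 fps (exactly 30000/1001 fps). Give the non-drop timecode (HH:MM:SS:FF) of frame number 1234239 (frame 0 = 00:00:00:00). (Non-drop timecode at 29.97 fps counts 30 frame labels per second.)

11:25:41:09

1234239 ÷ 30 = 41141 full seconds, remainder 9 frames.
41141 s = 11 h 25 min 41 s.
Timecode: 11:25:41:09.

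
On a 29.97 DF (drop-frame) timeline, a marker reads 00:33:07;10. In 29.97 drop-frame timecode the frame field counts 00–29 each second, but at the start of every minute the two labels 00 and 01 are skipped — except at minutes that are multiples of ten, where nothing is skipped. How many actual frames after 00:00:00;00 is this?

59560

As if non-drop at 30 labels/s: (0 × 3600 + 33 × 60 + 7) × 30 + 10 = 59620.
Minute boundaries passed: 33; those not divisible by 10: 33 − 3 = 30; dropped labels = 2 × 30 = 60.
Actual frame index = 59620 − 60 = 59560.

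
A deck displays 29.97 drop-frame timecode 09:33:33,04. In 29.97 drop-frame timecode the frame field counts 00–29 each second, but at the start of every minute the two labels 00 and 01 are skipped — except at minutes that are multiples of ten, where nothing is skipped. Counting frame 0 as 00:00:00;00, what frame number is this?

1031362

As if non-drop at 30 labels/s: (9 × 3600 + 33 × 60 + 33) × 30 + 4 = 1032394.
Minute boundaries passed: 573; those not divisible by 10: 573 − 57 = 516; dropped labels = 2 × 516 = 1032.
Actual frame index = 1032394 − 1032 = 1031362.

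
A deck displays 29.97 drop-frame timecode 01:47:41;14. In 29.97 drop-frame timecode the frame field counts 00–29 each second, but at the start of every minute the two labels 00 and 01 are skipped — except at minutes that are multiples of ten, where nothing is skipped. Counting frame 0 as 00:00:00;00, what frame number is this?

193650

As if non-drop at 30 labels/s: (1 × 3600 + 47 × 60 + 41) × 30 + 14 = 193844.
Minute boundaries passed: 107; those not divisible by 10: 107 − 10 = 97; dropped labels = 2 × 97 = 194.
Actual frame index = 193844 − 194 = 193650.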